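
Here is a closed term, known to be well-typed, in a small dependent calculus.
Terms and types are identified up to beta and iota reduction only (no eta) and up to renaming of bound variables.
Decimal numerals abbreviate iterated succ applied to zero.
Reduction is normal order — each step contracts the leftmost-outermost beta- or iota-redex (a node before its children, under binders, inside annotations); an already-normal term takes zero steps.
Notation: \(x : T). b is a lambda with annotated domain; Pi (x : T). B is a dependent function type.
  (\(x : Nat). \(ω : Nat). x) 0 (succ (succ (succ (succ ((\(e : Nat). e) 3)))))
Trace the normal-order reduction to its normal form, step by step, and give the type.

normal-order reduction sequence:
  (\(x : Nat). \(ω : Nat). x) 0 (succ (succ (succ (succ ((\(e : Nat). e) 3)))))
  ~> (\(x : Nat). 0) (succ (succ (succ (succ ((\(ω : Nat). ω) 3)))))
  ~> 0
the term's type:
  Nat


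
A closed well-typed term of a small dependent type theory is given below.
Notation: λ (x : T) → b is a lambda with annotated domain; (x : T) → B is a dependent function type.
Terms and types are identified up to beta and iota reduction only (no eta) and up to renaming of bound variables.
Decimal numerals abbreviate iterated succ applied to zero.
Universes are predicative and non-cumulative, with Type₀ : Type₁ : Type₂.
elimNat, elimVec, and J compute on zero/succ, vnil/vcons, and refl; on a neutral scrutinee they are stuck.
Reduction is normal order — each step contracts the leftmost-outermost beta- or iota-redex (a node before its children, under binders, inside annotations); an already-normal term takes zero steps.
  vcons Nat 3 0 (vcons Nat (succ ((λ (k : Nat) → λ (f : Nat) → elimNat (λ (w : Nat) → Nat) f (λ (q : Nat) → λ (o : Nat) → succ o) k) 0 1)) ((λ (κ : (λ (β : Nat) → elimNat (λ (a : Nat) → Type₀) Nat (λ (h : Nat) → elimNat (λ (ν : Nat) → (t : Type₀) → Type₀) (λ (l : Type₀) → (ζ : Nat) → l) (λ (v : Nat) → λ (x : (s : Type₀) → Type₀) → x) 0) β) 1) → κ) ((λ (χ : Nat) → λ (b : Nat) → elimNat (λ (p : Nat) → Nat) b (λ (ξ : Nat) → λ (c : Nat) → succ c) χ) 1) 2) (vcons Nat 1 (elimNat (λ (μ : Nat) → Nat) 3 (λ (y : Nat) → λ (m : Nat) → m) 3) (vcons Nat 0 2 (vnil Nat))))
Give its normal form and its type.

normal form:
  vcons Nat 3 0 (vcons Nat 2 3 (vcons Nat 1 3 (vcons Nat 0 2 (vnil Nat))))
inferred type:
  Vec Nat 4
observation: 20 normal-order steps separate the term from its normal form.


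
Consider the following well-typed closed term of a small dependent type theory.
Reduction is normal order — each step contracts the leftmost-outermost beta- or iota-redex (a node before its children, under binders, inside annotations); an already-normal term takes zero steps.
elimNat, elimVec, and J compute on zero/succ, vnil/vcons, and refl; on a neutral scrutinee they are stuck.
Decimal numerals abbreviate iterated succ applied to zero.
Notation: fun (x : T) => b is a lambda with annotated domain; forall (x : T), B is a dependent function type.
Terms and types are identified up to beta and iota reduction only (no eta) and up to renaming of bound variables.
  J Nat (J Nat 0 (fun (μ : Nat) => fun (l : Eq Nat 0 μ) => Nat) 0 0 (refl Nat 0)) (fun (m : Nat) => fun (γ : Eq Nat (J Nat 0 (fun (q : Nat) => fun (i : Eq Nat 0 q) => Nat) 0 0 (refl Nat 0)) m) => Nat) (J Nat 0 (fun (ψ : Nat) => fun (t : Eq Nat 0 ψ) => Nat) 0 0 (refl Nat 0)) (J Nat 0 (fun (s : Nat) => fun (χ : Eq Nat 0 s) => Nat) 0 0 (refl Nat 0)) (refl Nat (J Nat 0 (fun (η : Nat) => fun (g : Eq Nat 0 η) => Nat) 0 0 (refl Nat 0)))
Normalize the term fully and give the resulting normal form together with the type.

resulting normal form:
  0
the term's type:
  Nat
observation: 2 normal-order steps separate the term from its normal form.


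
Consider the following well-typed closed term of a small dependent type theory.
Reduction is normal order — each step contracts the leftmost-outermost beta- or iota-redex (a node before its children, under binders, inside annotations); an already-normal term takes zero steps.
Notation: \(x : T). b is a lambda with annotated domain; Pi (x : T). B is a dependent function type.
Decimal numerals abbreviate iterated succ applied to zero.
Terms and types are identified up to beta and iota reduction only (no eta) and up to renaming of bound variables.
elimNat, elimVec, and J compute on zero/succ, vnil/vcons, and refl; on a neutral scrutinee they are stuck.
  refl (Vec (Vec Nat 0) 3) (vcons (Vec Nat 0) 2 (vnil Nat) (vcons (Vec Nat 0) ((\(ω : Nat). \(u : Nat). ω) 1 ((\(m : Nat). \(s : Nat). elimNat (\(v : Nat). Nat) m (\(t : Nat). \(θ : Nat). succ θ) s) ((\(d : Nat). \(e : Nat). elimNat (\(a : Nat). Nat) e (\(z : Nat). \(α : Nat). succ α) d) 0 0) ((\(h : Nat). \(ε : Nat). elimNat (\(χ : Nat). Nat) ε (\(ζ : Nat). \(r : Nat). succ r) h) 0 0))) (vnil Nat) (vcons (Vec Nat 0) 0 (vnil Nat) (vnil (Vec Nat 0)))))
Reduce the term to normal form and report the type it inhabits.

normal form:
  refl (Vec (Vec Nat 0) 3) (vcons (Vec Nat 0) 2 (vnil Nat) (vcons (Vec Nat 0) 1 (vnil Nat) (vcons (Vec Nat 0) 0 (vnil Nat) (vnil (Vec Nat 0)))))
type:
  Eq (Vec (Vec Nat 0) 3) (vcons (Vec Nat 0) 2 (vnil Nat) (vcons (Vec Nat 0) 1 (vnil Nat) (vcons (Vec Nat 0) 0 (vnil Nat) (vnil (Vec Nat 0))))) (vcons (Vec Nat 0) 2 (vnil Nat) (vcons (Vec Nat 0) 1 (vnil Nat) (vcons (Vec Nat 0) 0 (vnil Nat) (vnil (Vec Nat 0)))))
observation: normalization takes exactly 2 steps under the normal-order strategy.


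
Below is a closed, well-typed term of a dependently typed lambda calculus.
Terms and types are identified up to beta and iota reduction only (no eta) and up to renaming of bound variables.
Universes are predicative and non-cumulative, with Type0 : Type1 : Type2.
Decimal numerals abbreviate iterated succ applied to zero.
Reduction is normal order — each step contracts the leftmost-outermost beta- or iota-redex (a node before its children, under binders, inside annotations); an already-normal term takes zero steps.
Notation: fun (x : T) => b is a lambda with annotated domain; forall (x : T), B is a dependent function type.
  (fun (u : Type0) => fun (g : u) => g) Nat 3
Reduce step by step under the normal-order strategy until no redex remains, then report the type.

normal-order reduction sequence:
  (fun (u : Type0) => fun (g : u) => g) Nat 3
  ~> (fun (u : Nat) => u) 3
  ~> 3
inferred type:
  Nat


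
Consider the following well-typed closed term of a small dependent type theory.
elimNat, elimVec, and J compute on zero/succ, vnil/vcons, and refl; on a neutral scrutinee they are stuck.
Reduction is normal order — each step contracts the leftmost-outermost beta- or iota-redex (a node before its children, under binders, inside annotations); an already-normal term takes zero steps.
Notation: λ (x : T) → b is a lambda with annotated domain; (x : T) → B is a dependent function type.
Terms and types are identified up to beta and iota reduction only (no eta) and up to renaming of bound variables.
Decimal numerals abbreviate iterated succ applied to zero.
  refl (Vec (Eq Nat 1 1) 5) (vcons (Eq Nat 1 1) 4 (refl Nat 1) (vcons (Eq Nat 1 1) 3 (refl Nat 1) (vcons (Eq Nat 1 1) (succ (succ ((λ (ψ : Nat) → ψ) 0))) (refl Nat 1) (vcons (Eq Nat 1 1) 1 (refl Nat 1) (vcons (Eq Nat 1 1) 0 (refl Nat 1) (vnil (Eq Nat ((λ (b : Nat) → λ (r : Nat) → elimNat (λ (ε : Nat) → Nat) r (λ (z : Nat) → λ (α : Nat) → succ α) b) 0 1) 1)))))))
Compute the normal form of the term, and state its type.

resulting normal form:
  refl (Vec (Eq Nat 1 1) 5) (vcons (Eq Nat 1 1) 4 (refl Nat 1) (vcons (Eq Nat 1 1) 3 (refl Nat 1) (vcons (Eq Nat 1 1) 2 (refl Nat 1) (vcons (Eq Nat 1 1) 1 (refl Nat 1) (vcons (Eq Nat 1 1) 0 (refl Nat 1) (vnil (Eq Nat 1 1)))))))
type:
  Eq (Vec (Eq Nat 1 1) 5) (vcons (Eq Nat 1 1) 4 (refl Nat 1) (vcons (Eq Nat 1 1) 3 (refl Nat 1) (vcons (Eq Nat 1 1) 2 (refl Nat 1) (vcons (Eq Nat 1 1) 1 (refl Nat 1) (vcons (Eq Nat 1 1) 0 (refl Nat 1) (vnil (Eq Nat 1 1))))))) (vcons (Eq Nat 1 1) 4 (refl Nat 1) (vcons (Eq Nat 1 1) 3 (refl Nat 1) (vcons (Eq Nat 1 1) 2 (refl Nat 1) (vcons (Eq Nat 1 1) 1 (refl Nat 1) (vcons (Eq Nat 1 1) 0 (refl Nat 1) (vnil (Eq Nat 1 1)))))))
observation: normalization takes exactly 4 steps under the normal-order strategy.


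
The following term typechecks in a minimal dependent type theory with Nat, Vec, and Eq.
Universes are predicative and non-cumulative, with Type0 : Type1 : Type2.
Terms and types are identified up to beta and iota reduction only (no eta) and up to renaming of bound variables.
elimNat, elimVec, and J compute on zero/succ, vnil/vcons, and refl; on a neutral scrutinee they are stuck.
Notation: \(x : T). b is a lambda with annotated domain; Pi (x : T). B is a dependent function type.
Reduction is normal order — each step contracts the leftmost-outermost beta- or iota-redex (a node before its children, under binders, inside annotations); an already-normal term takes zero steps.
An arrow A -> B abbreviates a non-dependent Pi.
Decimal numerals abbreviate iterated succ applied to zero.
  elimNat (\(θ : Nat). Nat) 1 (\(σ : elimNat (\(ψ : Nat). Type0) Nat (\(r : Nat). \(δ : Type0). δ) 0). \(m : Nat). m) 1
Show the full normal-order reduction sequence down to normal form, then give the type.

reduction (normal order):
  elimNat (\(θ : Nat). Nat) 1 (\(σ : elimNat (\(ψ : Nat). Type0) Nat (\(r : Nat). \(δ : Type0). δ) 0). \(m : Nat). m) 1
  ~> (\(θ : elimNat (\(σ : Nat). Type0) Nat (\(ψ : Nat). \(r : Type0). r) 0). \(δ : Nat). δ) 0 (elimNat (\(m : Nat). Nat) 1 (\(η : elimNat (\(k : Nat). Type0) Nat (\(e : Nat). \(χ : Type0). χ) 0). \(p : Nat). p) 0)
  ~> (\(θ : Nat). θ) (elimNat (\(σ : Nat). Nat) 1 (\(ψ : elimNat (\(r : Nat). Type0) Nat (\(δ : Nat). \(m : Type0). m) 0). \(η : Nat). η) 0)
  ~> elimNat (\(θ : Nat). Nat) 1 (\(σ : elimNat (\(ψ : Nat). Type0) Nat (\(r : Nat). \(δ : Type0). δ) 0). \(m : Nat). m) 0
  ~> 1
type:
  Nat


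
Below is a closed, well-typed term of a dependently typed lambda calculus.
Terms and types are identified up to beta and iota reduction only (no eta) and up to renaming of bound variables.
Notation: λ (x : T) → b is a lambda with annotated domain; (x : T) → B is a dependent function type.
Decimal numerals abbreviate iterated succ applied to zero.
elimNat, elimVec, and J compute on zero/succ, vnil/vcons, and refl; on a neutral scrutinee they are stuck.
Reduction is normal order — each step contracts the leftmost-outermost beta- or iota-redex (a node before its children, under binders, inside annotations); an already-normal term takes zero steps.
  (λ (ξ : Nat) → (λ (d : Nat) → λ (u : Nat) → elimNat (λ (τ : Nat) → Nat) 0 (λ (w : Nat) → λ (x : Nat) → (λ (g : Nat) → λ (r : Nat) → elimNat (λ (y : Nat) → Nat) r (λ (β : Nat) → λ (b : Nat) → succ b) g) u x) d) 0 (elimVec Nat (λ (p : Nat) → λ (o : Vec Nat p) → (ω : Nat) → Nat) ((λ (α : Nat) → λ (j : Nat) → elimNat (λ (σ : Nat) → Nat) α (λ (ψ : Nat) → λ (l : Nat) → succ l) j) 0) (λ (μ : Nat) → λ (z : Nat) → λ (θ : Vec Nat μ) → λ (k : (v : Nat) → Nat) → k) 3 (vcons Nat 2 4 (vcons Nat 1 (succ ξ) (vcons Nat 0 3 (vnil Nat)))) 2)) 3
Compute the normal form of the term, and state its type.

reduced normal form:
  0
the term's type:
  Nat


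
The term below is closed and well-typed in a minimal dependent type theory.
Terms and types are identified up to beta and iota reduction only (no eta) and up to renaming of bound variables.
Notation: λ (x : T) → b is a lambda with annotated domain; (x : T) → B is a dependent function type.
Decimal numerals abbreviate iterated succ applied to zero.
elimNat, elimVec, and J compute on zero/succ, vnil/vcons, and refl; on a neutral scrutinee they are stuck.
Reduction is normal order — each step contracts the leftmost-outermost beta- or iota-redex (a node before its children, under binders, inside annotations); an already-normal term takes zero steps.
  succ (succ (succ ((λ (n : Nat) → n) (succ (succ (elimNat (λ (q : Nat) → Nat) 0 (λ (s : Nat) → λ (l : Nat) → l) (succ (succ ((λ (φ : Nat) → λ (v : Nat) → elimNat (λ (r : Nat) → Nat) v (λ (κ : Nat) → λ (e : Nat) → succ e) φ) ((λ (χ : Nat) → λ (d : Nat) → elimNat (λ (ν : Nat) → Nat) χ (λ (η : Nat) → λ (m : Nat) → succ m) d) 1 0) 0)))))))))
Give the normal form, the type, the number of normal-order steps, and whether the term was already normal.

normal form:
  5
type:
  Nat
reduction steps (normal order): 20
term was already normal: no
first redex: a beta-redex


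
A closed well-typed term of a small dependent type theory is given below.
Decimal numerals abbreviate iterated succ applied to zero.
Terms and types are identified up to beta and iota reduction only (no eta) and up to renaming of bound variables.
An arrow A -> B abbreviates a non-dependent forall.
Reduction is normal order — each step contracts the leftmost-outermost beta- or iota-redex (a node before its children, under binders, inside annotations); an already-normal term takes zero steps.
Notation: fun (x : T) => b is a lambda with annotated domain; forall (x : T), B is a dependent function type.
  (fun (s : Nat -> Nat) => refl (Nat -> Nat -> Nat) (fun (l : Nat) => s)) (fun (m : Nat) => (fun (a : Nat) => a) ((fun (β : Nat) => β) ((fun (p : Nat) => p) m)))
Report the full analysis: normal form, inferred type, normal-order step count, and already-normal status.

reduced normal form:
  refl (Nat -> Nat -> Nat) (fun (s : Nat) => fun (l : Nat) => l)
type:
  Eq (Nat -> Nat -> Nat) (fun (s : Nat) => fun (l : Nat) => l) (fun (m : Nat) => fun (a : Nat) => a)
steps to reach normal form (normal order): 4
already normal: no
first redex: a beta-redex


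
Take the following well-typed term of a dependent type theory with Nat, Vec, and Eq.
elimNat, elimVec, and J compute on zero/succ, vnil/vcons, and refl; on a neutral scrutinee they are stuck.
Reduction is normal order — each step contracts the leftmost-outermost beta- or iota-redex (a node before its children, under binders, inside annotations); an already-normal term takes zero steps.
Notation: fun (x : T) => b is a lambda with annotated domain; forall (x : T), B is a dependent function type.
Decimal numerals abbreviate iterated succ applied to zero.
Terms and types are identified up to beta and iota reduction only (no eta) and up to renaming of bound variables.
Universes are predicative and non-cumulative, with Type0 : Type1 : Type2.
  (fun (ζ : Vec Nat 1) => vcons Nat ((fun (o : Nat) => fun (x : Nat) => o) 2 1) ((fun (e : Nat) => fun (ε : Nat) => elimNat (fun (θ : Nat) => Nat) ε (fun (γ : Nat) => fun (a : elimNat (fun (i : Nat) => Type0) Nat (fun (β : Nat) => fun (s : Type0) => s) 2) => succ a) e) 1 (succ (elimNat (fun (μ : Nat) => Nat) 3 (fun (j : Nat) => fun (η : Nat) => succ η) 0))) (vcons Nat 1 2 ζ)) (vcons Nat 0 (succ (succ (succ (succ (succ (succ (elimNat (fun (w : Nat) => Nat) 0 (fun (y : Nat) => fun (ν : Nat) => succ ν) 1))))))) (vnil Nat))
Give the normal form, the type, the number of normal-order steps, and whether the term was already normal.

normal form:
  vcons Nat 2 5 (vcons Nat 1 2 (vcons Nat 0 7 (vnil Nat)))
inferred type:
  Vec Nat 3
normal-order step count: 14
term was already normal: no
first redex: a beta-redex


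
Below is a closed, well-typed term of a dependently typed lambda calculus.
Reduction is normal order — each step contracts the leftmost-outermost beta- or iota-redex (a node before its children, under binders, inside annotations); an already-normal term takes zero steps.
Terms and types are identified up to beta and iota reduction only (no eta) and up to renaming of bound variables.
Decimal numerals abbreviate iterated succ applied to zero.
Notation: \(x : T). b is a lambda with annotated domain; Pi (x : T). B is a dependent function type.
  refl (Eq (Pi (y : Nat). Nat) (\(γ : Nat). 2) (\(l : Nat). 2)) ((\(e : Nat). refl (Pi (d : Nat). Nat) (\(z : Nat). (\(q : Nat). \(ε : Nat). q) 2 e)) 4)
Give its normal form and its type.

normal form:
  refl (Eq (Pi (y : Nat). Nat) (\(γ : Nat). 2) (\(l : Nat). 2)) (refl (Pi (e : Nat). Nat) (\(d : Nat). 2))
inferred type:
  Eq (Eq (Pi (y : Nat). Nat) (\(γ : Nat). 2) (\(l : Nat). 2)) (refl (Pi (e : Nat). Nat) (\(d : Nat). 2)) (refl (Pi (z : Nat). Nat) (\(q : Nat). 2))


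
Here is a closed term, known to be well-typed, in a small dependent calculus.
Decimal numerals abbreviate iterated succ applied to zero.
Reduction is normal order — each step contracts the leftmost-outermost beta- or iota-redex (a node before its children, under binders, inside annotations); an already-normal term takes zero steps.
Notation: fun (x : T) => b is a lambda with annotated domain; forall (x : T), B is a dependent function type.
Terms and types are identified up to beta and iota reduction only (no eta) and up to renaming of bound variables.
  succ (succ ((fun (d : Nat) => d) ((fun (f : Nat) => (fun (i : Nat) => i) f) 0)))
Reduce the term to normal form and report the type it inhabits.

resulting normal form:
  2
inferred type:
  Nat


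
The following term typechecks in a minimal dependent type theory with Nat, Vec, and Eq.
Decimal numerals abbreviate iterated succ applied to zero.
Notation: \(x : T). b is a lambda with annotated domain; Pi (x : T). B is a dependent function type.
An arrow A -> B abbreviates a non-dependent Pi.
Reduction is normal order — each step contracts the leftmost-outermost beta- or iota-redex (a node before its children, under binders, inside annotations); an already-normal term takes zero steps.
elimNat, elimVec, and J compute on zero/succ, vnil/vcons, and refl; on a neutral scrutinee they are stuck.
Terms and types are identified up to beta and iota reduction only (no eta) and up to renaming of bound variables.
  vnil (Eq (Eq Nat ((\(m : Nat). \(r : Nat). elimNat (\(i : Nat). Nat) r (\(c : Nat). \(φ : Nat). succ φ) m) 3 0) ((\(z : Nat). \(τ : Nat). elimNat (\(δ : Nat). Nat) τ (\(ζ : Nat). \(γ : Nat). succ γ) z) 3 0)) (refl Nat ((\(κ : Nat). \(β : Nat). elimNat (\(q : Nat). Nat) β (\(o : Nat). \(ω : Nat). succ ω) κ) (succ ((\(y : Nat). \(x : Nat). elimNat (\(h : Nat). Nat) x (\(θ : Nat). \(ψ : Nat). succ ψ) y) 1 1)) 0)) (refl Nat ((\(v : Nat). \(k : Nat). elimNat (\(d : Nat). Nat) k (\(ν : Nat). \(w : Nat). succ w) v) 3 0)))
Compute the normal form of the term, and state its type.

resulting normal form:
  vnil (Eq (Eq Nat 3 3) (refl Nat 3) (refl Nat 3))
the term's type:
  Vec (Eq (Eq Nat 3 3) (refl Nat 3) (refl Nat 3)) 0
observation: reduction starts at a beta-redex, and 54 normal-order steps reach the normal form.


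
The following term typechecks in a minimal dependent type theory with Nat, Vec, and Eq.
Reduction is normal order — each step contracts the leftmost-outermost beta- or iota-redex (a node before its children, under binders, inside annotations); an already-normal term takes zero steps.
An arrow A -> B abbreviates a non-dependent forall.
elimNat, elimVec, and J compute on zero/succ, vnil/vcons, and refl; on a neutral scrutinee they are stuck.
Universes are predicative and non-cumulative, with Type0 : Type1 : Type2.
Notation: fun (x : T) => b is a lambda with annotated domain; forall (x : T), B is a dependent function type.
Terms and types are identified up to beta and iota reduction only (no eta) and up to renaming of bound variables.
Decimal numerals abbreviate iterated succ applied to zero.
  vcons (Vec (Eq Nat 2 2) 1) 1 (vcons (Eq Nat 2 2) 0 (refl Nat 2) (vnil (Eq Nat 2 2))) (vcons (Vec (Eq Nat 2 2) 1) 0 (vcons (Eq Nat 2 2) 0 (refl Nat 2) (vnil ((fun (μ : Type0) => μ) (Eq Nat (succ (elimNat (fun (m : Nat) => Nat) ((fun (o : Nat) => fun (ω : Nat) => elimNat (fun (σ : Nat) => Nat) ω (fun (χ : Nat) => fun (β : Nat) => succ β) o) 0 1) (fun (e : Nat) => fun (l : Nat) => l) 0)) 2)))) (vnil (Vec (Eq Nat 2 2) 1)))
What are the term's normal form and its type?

reduced normal form:
  vcons (Vec (Eq Nat 2 2) 1) 1 (vcons (Eq Nat 2 2) 0 (refl Nat 2) (vnil (Eq Nat 2 2))) (vcons (Vec (Eq Nat 2 2) 1) 0 (vcons (Eq Nat 2 2) 0 (refl Nat 2) (vnil (Eq Nat 2 2))) (vnil (Vec (Eq Nat 2 2) 1)))
type:
  Vec (Vec (Eq Nat 2 2) 1) 2
observation: 5 normal-order steps separate the term from its normal form.


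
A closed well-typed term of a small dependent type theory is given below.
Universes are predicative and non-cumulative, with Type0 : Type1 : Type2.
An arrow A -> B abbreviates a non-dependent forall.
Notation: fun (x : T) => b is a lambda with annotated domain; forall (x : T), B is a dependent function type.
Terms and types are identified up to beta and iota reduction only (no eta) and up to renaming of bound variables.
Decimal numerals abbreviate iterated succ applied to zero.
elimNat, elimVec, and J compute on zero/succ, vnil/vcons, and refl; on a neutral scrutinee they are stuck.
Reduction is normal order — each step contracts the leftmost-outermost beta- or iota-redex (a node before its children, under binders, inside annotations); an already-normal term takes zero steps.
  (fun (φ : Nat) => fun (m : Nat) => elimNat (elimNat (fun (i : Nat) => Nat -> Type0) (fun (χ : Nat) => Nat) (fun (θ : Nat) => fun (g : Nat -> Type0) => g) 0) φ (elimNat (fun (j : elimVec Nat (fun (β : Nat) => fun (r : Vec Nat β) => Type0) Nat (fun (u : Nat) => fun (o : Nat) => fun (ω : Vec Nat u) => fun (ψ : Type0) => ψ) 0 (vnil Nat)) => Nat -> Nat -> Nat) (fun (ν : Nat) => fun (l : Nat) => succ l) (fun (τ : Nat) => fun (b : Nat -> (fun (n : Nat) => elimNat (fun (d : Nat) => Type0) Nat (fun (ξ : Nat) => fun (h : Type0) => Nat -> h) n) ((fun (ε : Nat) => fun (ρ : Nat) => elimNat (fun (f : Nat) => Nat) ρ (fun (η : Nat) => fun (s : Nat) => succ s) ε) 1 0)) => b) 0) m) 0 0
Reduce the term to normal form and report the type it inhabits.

reduced normal form:
  0
type:
  Nat
observation: reduction starts at a beta-redex, and 3 normal-order steps reach the normal form.


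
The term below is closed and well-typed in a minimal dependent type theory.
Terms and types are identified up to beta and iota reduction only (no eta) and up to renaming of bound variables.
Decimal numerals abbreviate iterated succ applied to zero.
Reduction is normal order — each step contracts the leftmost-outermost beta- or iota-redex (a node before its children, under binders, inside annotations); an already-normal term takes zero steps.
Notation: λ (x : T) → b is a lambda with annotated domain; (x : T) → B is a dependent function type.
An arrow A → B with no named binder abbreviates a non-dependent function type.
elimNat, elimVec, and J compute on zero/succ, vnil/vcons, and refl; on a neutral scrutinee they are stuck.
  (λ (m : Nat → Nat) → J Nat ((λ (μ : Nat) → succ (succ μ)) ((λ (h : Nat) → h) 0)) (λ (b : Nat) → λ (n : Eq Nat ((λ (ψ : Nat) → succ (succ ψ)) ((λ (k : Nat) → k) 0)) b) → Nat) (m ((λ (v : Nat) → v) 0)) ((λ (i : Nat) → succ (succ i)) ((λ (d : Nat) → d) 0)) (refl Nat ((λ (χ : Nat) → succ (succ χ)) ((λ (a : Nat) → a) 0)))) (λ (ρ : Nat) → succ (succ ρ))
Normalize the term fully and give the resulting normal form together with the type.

normal form:
  2
the term's type:
  Nat


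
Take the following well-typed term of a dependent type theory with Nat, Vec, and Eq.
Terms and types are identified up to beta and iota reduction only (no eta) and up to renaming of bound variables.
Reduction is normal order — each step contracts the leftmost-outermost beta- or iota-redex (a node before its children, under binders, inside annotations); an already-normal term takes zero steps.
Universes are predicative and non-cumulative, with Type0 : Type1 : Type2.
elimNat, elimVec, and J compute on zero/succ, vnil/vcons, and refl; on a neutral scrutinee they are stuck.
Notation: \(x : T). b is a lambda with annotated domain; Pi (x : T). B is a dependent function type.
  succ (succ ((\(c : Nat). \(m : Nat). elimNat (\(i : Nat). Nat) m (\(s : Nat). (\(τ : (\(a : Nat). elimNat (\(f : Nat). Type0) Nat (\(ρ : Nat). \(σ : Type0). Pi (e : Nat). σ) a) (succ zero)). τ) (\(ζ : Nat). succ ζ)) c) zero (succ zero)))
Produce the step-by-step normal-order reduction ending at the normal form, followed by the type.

normal-order reduction:
  succ (succ ((\(c : Nat). \(m : Nat). elimNat (\(i : Nat). Nat) m (\(s : Nat). (\(τ : (\(a : Nat). elimNat (\(f : Nat). Type0) Nat (\(ρ : Nat). \(σ : Type0). Pi (e : Nat). σ) a) (succ zero)). τ) (\(ζ : Nat). succ ζ)) c) zero (succ zero)))
  ~> succ (succ ((\(c : Nat). elimNat (\(m : Nat). Nat) c (\(i : Nat). (\(s : (\(τ : Nat). elimNat (\(a : Nat). Type0) Nat (\(f : Nat). \(ρ : Type0). Pi (σ : Nat). ρ) τ) (succ zero)). s) (\(e : Nat). succ e)) zero) (succ zero)))
  ~> succ (succ (elimNat (\(c : Nat). Nat) (succ zero) (\(m : Nat). (\(i : (\(s : Nat). elimNat (\(τ : Nat). Type0) Nat (\(a : Nat). \(f : Type0). Pi (ρ : Nat). f) s) (succ zero)). i) (\(σ : Nat). succ σ)) zero))
  ~> succ (succ (succ zero))
type:
  Nat


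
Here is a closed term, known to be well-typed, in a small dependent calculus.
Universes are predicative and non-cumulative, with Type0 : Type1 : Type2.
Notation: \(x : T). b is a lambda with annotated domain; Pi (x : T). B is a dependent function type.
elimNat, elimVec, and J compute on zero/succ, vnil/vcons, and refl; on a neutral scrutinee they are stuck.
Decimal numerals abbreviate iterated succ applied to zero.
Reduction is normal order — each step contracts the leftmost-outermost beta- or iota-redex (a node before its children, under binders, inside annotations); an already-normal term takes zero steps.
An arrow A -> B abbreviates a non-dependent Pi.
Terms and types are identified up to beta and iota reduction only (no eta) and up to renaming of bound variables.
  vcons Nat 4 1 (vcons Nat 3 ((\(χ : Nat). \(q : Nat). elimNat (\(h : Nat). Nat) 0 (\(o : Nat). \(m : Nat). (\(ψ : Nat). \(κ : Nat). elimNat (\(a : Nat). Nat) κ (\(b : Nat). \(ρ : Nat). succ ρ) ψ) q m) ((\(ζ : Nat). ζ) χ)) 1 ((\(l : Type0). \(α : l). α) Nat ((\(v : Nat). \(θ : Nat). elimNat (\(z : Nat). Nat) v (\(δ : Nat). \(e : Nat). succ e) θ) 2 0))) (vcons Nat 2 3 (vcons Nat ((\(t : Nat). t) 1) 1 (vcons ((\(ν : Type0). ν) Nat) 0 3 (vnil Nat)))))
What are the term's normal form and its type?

normal form:
  vcons Nat 4 1 (vcons Nat 3 2 (vcons Nat 2 3 (vcons Nat 1 1 (vcons Nat 0 3 (vnil Nat)))))
the term's type:
  Vec Nat 5
observation: 23 normal-order steps normalize the term, beginning with a beta-redex.


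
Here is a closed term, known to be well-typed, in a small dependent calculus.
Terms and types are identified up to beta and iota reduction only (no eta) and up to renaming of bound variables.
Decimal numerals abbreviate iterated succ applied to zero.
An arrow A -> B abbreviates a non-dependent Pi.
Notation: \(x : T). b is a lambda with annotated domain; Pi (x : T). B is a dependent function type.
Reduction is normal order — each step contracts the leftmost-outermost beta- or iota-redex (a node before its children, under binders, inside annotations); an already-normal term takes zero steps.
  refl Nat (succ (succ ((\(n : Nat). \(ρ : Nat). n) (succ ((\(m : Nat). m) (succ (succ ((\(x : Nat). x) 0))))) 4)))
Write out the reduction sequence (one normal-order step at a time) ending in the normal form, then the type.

normal-order reduction:
  refl Nat (succ (succ ((\(n : Nat). \(ρ : Nat). n) (succ ((\(m : Nat). m) (succ (succ ((\(x : Nat). x) 0))))) 4)))
  ~> refl Nat (succ (succ ((\(n : Nat). succ ((\(ρ : Nat). ρ) (succ (succ ((\(m : Nat). m) 0))))) 4)))
  ~> refl Nat (succ (succ (succ ((\(n : Nat). n) (succ (succ ((\(ρ : Nat). ρ) 0)))))))
  ~> refl Nat (succ (succ (succ (succ (succ ((\(n : Nat). n) 0))))))
  ~> refl Nat 5
the term's type:
  Eq Nat 5 5


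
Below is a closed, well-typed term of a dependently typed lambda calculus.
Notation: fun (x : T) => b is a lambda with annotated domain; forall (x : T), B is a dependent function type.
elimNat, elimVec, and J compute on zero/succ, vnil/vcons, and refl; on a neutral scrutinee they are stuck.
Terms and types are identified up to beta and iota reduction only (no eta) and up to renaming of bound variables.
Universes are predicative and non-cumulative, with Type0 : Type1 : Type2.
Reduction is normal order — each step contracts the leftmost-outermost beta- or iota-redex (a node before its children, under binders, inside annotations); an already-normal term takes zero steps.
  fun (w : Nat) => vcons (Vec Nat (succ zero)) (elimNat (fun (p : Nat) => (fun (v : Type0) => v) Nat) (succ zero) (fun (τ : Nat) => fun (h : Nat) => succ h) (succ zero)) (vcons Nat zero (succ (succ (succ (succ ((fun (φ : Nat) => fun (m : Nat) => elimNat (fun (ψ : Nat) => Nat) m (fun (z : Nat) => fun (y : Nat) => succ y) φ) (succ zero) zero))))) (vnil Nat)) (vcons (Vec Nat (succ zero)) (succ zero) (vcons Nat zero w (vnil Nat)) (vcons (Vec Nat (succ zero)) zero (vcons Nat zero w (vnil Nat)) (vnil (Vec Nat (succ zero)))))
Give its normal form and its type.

resulting normal form:
  fun (w : Nat) => vcons (Vec Nat (succ zero)) (succ (succ zero)) (vcons Nat zero (succ (succ (succ (succ (succ zero))))) (vnil Nat)) (vcons (Vec Nat (succ zero)) (succ zero) (vcons Nat zero w (vnil Nat)) (vcons (Vec Nat (succ zero)) zero (vcons Nat zero w (vnil Nat)) (vnil (Vec Nat (succ zero)))))
type:
  forall (w : Nat), Vec (Vec Nat (succ zero)) (succ (succ (succ zero)))


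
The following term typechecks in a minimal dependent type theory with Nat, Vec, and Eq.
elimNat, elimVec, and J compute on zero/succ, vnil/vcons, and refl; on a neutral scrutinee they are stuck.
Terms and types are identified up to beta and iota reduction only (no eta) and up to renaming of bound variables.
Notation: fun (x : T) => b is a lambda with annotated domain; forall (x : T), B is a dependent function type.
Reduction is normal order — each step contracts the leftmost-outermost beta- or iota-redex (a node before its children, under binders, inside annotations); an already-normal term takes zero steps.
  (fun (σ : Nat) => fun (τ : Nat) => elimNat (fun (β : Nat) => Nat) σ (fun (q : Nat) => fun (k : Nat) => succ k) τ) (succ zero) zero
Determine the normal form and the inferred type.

resulting normal form:
  succ zero
the term's type:
  Nat
observation: the leftmost-outermost redex is a beta-redex, and normalization takes 3 steps.


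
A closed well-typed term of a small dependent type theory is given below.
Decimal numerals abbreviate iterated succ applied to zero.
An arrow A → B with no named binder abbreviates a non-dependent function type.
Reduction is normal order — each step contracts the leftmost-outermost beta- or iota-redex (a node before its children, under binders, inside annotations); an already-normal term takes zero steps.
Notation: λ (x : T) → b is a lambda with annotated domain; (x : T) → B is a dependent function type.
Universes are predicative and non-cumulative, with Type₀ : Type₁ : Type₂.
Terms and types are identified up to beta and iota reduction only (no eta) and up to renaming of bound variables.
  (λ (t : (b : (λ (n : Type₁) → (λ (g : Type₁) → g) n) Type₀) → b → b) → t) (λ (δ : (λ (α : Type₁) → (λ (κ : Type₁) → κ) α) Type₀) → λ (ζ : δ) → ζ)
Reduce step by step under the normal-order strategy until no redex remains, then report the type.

normal-order reduction sequence:
  (λ (t : (b : (λ (n : Type₁) → (λ (g : Type₁) → g) n) Type₀) → b → b) → t) (λ (δ : (λ (α : Type₁) → (λ (κ : Type₁) → κ) α) Type₀) → λ (ζ : δ) → ζ)
  ~> λ (t : (λ (b : Type₁) → (λ (n : Type₁) → n) b) Type₀) → λ (g : t) → g
  ~> λ (t : (λ (b : Type₁) → b) Type₀) → λ (n : t) → n
  ~> λ (t : Type₀) → λ (b : t) → b
inferred type:
  (t : Type₀) → t → t


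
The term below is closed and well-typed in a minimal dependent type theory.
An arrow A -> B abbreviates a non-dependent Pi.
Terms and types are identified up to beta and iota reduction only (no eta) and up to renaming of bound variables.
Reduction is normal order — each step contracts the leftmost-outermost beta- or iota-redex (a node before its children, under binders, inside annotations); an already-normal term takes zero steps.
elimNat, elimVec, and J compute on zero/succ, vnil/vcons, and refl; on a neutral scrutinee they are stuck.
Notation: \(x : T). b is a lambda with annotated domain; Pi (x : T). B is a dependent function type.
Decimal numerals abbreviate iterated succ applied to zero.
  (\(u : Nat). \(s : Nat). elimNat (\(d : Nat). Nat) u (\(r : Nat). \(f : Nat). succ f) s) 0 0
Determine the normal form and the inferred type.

reduced normal form:
  0
the term's type:
  Nat
observation: 3 normal-order steps separate the term from its normal form.


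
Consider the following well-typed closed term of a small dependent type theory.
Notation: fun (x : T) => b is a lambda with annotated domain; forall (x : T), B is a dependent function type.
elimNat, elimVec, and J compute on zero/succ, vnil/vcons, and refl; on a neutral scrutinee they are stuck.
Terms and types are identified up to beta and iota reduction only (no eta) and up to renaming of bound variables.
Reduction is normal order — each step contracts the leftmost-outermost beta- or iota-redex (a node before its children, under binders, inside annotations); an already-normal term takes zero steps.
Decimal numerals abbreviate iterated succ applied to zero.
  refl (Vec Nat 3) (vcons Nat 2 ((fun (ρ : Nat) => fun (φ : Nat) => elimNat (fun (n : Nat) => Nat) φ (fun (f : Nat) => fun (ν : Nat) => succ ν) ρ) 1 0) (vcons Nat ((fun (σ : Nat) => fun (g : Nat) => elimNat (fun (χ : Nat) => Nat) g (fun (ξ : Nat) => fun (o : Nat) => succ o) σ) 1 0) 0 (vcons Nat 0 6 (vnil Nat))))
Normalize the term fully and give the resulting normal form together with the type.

normal form:
  refl (Vec Nat 3) (vcons Nat 2 1 (vcons Nat 1 0 (vcons Nat 0 6 (vnil Nat))))
the term's type:
  Eq (Vec Nat 3) (vcons Nat 2 1 (vcons Nat 1 0 (vcons Nat 0 6 (vnil Nat)))) (vcons Nat 2 1 (vcons Nat 1 0 (vcons Nat 0 6 (vnil Nat))))
observation: contracting a beta-redex first, the term normalizes in 12 steps.


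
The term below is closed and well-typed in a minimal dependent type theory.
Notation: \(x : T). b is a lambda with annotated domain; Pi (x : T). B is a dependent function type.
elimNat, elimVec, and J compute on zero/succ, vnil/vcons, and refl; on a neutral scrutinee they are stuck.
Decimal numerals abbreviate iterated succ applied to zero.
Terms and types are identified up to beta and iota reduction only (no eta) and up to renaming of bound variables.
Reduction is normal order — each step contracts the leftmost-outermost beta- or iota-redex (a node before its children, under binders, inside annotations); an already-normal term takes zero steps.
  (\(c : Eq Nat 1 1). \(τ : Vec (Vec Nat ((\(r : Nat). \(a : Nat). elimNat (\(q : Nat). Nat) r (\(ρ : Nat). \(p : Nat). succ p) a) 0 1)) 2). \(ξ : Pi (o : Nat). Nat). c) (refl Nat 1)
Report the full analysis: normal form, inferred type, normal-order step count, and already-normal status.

reduced normal form:
  \(c : Vec (Vec Nat 1) 2). \(τ : Pi (r : Nat). Nat). refl Nat 1
the term's type:
  Pi (c : Vec (Vec Nat 1) 2). Pi (τ : Pi (r : Nat). Nat). Eq Nat 1 1
normal-order step count: 7
started in normal form: no
first contracted redex: a beta-redex


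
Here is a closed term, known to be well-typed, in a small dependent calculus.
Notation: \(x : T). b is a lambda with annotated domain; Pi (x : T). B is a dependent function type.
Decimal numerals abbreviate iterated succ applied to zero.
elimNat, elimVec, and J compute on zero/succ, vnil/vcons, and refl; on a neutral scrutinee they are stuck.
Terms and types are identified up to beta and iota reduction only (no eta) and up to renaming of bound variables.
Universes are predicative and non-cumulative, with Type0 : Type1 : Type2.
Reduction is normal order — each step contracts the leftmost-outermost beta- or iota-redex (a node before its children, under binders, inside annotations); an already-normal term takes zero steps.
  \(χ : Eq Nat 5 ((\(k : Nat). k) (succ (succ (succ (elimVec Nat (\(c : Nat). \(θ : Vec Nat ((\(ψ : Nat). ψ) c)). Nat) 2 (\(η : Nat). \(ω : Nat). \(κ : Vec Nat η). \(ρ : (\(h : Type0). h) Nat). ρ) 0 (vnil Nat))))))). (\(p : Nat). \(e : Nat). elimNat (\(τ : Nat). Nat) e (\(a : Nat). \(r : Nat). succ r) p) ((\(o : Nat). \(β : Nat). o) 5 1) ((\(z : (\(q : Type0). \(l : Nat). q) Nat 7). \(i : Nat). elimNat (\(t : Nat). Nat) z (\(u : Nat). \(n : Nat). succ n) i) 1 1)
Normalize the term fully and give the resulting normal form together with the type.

resulting normal form:
  \(χ : Eq Nat 5 5). 7
the term's type:
  Pi (χ : Eq Nat 5 5). Nat
observation: normalization takes exactly 28 steps under the normal-order strategy.


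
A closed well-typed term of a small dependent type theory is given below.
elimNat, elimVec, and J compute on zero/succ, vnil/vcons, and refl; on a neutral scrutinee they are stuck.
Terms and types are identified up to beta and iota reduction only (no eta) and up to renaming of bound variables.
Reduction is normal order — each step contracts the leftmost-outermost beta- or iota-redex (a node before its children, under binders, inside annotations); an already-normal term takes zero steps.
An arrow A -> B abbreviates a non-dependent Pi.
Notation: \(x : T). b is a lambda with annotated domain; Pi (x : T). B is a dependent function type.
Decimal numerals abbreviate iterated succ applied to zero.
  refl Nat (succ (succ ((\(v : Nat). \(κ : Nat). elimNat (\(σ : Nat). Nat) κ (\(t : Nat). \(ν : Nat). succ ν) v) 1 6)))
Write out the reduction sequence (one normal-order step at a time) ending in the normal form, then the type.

normal-order reduction sequence:
  refl Nat (succ (succ ((\(v : Nat). \(κ : Nat). elimNat (\(σ : Nat). Nat) κ (\(t : Nat). \(ν : Nat). succ ν) v) 1 6)))
  ~> refl Nat (succ (succ ((\(v : Nat). elimNat (\(κ : Nat). Nat) v (\(σ : Nat). \(t : Nat). succ t) 1) 6)))
  ~> refl Nat (succ (succ (elimNat (\(v : Nat). Nat) 6 (\(κ : Nat). \(σ : Nat). succ σ) 1)))
  ~> refl Nat (succ (succ ((\(v : Nat). \(κ : Nat). succ κ) 0 (elimNat (\(σ : Nat). Nat) 6 (\(t : Nat). \(ν : Nat). succ ν) 0))))
  ~> refl Nat (succ (succ ((\(v : Nat). succ v) (elimNat (\(κ : Nat). Nat) 6 (\(σ : Nat). \(t : Nat). succ t) 0))))
  ~> refl Nat (succ (succ (succ (elimNat (\(v : Nat). Nat) 6 (\(κ : Nat). \(σ : Nat). succ σ) 0))))
  ~> refl Nat 9
the term's type:
  Eq Nat 9 9


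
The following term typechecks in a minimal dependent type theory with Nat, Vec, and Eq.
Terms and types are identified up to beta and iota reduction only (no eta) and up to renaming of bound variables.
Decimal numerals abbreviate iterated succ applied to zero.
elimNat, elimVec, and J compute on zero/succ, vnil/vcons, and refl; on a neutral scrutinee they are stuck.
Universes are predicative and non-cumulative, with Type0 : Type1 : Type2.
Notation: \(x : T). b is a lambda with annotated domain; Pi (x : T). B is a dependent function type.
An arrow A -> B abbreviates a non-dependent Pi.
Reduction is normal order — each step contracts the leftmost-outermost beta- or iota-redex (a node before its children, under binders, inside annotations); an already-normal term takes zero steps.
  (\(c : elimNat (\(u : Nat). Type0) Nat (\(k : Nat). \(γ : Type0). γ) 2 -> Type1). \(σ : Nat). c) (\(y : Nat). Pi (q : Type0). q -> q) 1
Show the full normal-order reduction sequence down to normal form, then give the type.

normal-order reduction:
  (\(c : elimNat (\(u : Nat). Type0) Nat (\(k : Nat). \(γ : Type0). γ) 2 -> Type1). \(σ : Nat). c) (\(y : Nat). Pi (q : Type0). q -> q) 1
  ~> (\(c : Nat). \(u : Nat). Pi (k : Type0). k -> k) 1
  ~> \(c : Nat). Pi (u : Type0). u -> u
the term's type:
  Nat -> Type1


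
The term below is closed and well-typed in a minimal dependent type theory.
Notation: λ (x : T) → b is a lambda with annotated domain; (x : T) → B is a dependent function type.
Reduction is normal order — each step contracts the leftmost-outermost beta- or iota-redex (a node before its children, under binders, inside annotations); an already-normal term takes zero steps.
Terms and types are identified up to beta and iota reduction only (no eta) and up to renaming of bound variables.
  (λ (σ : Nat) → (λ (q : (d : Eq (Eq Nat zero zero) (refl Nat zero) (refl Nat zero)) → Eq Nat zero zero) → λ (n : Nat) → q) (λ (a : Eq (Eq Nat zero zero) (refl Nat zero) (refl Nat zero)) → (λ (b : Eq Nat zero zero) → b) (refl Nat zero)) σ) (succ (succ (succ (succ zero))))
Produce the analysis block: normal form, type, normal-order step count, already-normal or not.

reduced normal form:
  λ (σ : Eq (Eq Nat zero zero) (refl Nat zero) (refl Nat zero)) → refl Nat zero
type:
  (σ : Eq (Eq Nat zero zero) (refl Nat zero) (refl Nat zero)) → Eq Nat zero zero
reduction steps (normal order): 4
already normal: no
first contracted redex: a beta-redex
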